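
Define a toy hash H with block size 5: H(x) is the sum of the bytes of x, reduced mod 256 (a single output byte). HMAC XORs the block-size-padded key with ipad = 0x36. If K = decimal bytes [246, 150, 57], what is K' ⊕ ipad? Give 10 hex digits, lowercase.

c0a00f3636

Key decimal bytes [246, 150, 57] = f6 96 39 is 3 bytes ≤ B = 5; zero-pad to 5 bytes: K' = f6 96 39 00 00.
XOR each byte with 0x36: f6⊕36=c0, 96⊕36=a0, 39⊕36=0f, 00⊕36=36, 00⊕36=36.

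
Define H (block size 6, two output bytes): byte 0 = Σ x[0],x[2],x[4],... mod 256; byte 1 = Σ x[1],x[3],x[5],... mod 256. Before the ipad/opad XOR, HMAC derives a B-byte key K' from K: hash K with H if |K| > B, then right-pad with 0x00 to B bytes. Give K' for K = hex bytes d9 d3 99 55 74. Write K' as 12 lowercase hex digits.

Key hex bytes d9 d3 99 55 74 is 5 bytes ≤ B = 6; zero-pad to 6 bytes: K' = d9 d3 99 55 74 00.

d9d399557400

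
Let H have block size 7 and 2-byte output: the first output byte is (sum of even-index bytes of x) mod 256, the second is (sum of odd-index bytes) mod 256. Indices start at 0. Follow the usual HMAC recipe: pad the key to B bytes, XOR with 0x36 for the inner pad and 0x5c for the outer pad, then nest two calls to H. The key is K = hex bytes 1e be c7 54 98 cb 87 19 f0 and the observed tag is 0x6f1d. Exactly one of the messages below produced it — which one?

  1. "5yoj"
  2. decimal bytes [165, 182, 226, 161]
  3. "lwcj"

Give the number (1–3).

2

Key hex bytes 1e be c7 54 98 cb 87 19 f0 is 9 bytes > B = 7, so hash it first: H(key) = f4 f6, then zero-pad to 7 bytes: K' = f4 f6 00 00 00 00 00.
K' ⊕ ipad = c2 c0 36 36 36 36 36; K' ⊕ opad = a8 aa 5c 5c 5c 5c 5c.
m1: inner = H(c2 c0 36 36 36 36 36 35 79 6f 6a) = 47 d0; tag = H(a8 aa 5c 5c 5c 5c 5c 47 d0) = 8ca9
m2: inner = H(c2 c0 36 36 36 36 36 a5 b6 e2 a1) = bb b3; tag = H(a8 aa 5c 5c 5c 5c 5c bb b3) = 6f1d ← matches
m3: inner = H(c2 c0 36 36 36 36 36 6c 77 63 6a) = 45 fb; tag = H(a8 aa 5c 5c 5c 5c 5c 45 fb) = b7a7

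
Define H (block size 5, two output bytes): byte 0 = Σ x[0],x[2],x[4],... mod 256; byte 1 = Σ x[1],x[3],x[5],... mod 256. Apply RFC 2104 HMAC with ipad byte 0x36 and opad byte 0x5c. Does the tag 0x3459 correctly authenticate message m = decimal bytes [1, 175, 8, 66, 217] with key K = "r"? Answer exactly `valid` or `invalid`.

Key "r" = 72 is 1 byte ≤ B = 5; zero-pad to 5 bytes: K' = 72 00 00 00 00.
K' ⊕ ipad = 44 36 36 36 36; K' ⊕ opad = 2e 5c 5c 5c 5c.
Inner hash: even-index sum = 417 mod 256 = 161; odd-index sum = 334 mod 256 = 78 → a1 4e.
Outer hash (recomputed tag): even-index sum = 308 mod 256 = 52; odd-index sum = 345 mod 256 = 89 → 34 59.
Recomputed tag = 3459; claimed = 3459 → match.

valid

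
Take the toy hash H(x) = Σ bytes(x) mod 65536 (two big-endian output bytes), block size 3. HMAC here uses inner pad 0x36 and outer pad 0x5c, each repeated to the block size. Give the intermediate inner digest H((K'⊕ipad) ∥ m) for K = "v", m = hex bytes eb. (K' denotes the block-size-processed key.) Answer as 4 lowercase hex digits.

0197

Key "v" = 76 is 1 byte ≤ B = 3; zero-pad to 3 bytes: K' = 76 00 00.
K' ⊕ ipad = 40 36 36.
Inner input = 40 36 36 ∥ eb.
Inner hash: sum = 64+54+54+235 = 407 → 01 97.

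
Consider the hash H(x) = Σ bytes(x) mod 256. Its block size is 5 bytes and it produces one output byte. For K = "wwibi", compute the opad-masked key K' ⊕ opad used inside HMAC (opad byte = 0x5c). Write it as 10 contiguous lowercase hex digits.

2b2b353e35

Key "wwibi" = 77 77 69 62 69 is exactly B = 5 bytes: K' = 77 77 69 62 69.
XOR each byte with 0x5c: 77⊕5c=2b, 77⊕5c=2b, 69⊕5c=35, 62⊕5c=3e, 69⊕5c=35.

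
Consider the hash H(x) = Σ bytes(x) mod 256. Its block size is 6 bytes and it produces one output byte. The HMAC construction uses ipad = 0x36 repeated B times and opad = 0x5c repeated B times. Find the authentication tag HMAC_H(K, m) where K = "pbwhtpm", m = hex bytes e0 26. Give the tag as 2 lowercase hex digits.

Key "pbwhtpm" = 70 62 77 68 74 70 6d is 7 bytes > B = 6, so hash it first: H(key) = 02, then zero-pad to 6 bytes: K' = 02 00 00 00 00 00.
K' ⊕ ipad = 34 36 36 36 36 36.  K' ⊕ opad = 5e 5c 5c 5c 5c 5c.
Inner input = (K'⊕ipad) ∥ m = 34 36 36 36 36 36 ∥ e0 26.
Inner hash: sum = 52+54+54+54+54+54+224+38 = 584; mod 256 = 72 → 48.
Outer input = (K'⊕opad) ∥ inner = 5e 5c 5c 5c 5c 5c ∥ 48.
Outer hash (tag): sum = 94+92+92+92+92+92+72 = 626; mod 256 = 114 → 72.

72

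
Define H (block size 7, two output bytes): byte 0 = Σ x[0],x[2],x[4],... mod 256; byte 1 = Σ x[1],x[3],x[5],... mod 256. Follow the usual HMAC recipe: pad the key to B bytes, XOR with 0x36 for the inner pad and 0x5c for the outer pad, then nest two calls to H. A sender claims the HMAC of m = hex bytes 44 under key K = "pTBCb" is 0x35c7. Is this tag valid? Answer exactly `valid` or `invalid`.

valid

Key "pTBCb" = 70 54 42 43 62 is 5 bytes ≤ B = 7; zero-pad to 7 bytes: K' = 70 54 42 43 62 00 00.
K' ⊕ ipad = 46 62 74 75 54 36 36; K' ⊕ opad = 2c 08 1e 1f 3e 5c 5c.
Inner hash: even-index sum = 324 mod 256 = 68; odd-index sum = 337 mod 256 = 81 → 44 51.
Outer hash (recomputed tag): even-index sum = 309 mod 256 = 53; odd-index sum = 199 mod 256 = 199 → 35 c7.
Recomputed tag = 35c7; claimed = 35c7 → match.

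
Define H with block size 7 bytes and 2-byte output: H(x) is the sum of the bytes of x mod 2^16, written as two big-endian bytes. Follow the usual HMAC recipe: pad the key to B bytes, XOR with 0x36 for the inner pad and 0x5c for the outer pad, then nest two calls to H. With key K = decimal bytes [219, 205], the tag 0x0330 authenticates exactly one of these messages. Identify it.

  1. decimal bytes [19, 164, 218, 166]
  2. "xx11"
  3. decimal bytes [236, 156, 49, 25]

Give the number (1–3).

2

Key decimal bytes [219, 205] = db cd is 2 bytes ≤ B = 7; zero-pad to 7 bytes: K' = db cd 00 00 00 00 00.
K' ⊕ ipad = ed fb 36 36 36 36 36; K' ⊕ opad = 87 91 5c 5c 5c 5c 5c.
m1: inner = H(ed fb 36 36 36 36 36 13 a4 da a6) = 05 2d; tag = H(87 91 5c 5c 5c 5c 5c 05 2d) = 0316
m2: inner = H(ed fb 36 36 36 36 36 78 78 31 31) = 04 48; tag = H(87 91 5c 5c 5c 5c 5c 04 48) = 0330 ← matches
m3: inner = H(ed fb 36 36 36 36 36 ec 9c 31 19) = 04 c8; tag = H(87 91 5c 5c 5c 5c 5c 04 c8) = 03b0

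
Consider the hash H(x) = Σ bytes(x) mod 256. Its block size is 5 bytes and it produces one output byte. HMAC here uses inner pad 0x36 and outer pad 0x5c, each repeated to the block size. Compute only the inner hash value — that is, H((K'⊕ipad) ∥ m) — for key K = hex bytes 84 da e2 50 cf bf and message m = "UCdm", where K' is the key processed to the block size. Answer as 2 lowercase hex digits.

69

Key hex bytes 84 da e2 50 cf bf is 6 bytes > B = 5, so hash it first: H(key) = 1e, then zero-pad to 5 bytes: K' = 1e 00 00 00 00.
K' ⊕ ipad = 28 36 36 36 36.
Inner input = 28 36 36 36 36 ∥ 55 43 64 6d.
Inner hash: sum = 40+54+54+54+54+85+67+100+109 = 617; mod 256 = 105 → 69.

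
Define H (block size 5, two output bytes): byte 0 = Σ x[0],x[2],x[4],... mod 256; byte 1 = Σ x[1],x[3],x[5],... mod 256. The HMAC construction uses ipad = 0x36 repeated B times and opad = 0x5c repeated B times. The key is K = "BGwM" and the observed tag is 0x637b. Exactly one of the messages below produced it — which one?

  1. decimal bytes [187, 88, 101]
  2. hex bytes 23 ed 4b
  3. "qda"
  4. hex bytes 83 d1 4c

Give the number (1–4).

3

Key "BGwM" = 42 47 77 4d is 4 bytes ≤ B = 5; zero-pad to 5 bytes: K' = 42 47 77 4d 00.
K' ⊕ ipad = 74 71 41 7b 36; K' ⊕ opad = 1e 1b 2b 11 5c.
m1: inner = H(74 71 41 7b 36 bb 58 65) = 43 0c; tag = H(1e 1b 2b 11 5c 43 0c) = b16f
m2: inner = H(74 71 41 7b 36 23 ed 4b) = d8 5a; tag = H(1e 1b 2b 11 5c d8 5a) = ff04
m3: inner = H(74 71 41 7b 36 71 64 61) = 4f be; tag = H(1e 1b 2b 11 5c 4f be) = 637b ← matches
m4: inner = H(74 71 41 7b 36 83 d1 4c) = bc bb; tag = H(1e 1b 2b 11 5c bc bb) = 60e8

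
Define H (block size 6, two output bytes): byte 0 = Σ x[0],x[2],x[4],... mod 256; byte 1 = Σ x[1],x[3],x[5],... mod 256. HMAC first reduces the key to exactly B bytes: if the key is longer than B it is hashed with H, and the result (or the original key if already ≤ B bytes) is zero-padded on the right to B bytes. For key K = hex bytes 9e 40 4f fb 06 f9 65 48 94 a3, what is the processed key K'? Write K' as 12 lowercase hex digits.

|K| = 10 > B = 6, so first hash the key.
H(K): even-index sum = 492 mod 256 = 236; odd-index sum = 799 mod 256 = 31 → ec 1f.
Zero-pad H(K) = ec 1f to 6 bytes: K' = ec 1f 00 00 00 00.

ec1f00000000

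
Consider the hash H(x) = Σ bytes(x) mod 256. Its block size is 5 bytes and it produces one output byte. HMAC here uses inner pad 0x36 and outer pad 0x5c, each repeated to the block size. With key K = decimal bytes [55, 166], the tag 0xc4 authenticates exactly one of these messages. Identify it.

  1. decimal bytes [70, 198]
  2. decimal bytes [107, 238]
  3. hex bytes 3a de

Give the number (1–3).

3

Key decimal bytes [55, 166] = 37 a6 is 2 bytes ≤ B = 5; zero-pad to 5 bytes: K' = 37 a6 00 00 00.
K' ⊕ ipad = 01 90 36 36 36; K' ⊕ opad = 6b fa 5c 5c 5c.
m1: inner = H(01 90 36 36 36 46 c6) = 3f; tag = H(6b fa 5c 5c 5c 3f) = b8
m2: inner = H(01 90 36 36 36 6b ee) = 8c; tag = H(6b fa 5c 5c 5c 8c) = 05
m3: inner = H(01 90 36 36 36 3a de) = 4b; tag = H(6b fa 5c 5c 5c 4b) = c4 ← matches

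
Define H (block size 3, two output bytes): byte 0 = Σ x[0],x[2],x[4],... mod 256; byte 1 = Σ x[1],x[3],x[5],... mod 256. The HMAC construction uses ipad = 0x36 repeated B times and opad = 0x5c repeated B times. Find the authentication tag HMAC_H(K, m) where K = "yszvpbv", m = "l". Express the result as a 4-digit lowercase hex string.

ca3c

Key "yszvpbv" = 79 73 7a 76 70 62 76 is 7 bytes > B = 3, so hash it first: H(key) = d9 4b, then zero-pad to 3 bytes: K' = d9 4b 00.
K' ⊕ ipad = ef 7d 36.  K' ⊕ opad = 85 17 5c.
Inner input = (K'⊕ipad) ∥ m = ef 7d 36 ∥ 6c.
Inner hash: even-index sum = 293 mod 256 = 37; odd-index sum = 233 mod 256 = 233 → 25 e9.
Outer input = (K'⊕opad) ∥ inner = 85 17 5c ∥ 25 e9.
Outer hash (tag): even-index sum = 458 mod 256 = 202; odd-index sum = 60 mod 256 = 60 → ca 3c.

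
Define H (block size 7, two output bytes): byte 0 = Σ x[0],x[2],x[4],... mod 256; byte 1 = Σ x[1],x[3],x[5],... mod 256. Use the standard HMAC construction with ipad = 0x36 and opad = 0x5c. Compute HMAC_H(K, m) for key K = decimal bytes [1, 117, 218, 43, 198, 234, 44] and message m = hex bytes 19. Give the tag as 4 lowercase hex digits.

Key decimal bytes [1, 117, 218, 43, 198, 234, 44] = 01 75 da 2b c6 ea 2c is exactly B = 7 bytes: K' = 01 75 da 2b c6 ea 2c.
K' ⊕ ipad = 37 43 ec 1d f0 dc 1a.  K' ⊕ opad = 5d 29 86 77 9a b6 70.
Inner input = (K'⊕ipad) ∥ m = 37 43 ec 1d f0 dc 1a ∥ 19.
Inner hash: even-index sum = 557 mod 256 = 45; odd-index sum = 341 mod 256 = 85 → 2d 55.
Outer input = (K'⊕opad) ∥ inner = 5d 29 86 77 9a b6 70 ∥ 2d 55.
Outer hash (tag): even-index sum = 578 mod 256 = 66; odd-index sum = 387 mod 256 = 131 → 42 83.

4283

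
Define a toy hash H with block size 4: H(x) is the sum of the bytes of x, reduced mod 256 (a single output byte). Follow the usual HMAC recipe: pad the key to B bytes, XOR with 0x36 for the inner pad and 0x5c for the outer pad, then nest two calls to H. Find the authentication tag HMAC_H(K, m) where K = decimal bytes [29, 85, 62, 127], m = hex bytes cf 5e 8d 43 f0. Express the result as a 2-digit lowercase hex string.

9b

Key decimal bytes [29, 85, 62, 127] = 1d 55 3e 7f is exactly B = 4 bytes: K' = 1d 55 3e 7f.
K' ⊕ ipad = 2b 63 08 49.  K' ⊕ opad = 41 09 62 23.
Inner input = (K'⊕ipad) ∥ m = 2b 63 08 49 ∥ cf 5e 8d 43 f0.
Inner hash: sum = 43+99+8+73+207+94+141+67+240 = 972; mod 256 = 204 → cc.
Outer input = (K'⊕opad) ∥ inner = 41 09 62 23 ∥ cc.
Outer hash (tag): sum = 65+9+98+35+204 = 411; mod 256 = 155 → 9b.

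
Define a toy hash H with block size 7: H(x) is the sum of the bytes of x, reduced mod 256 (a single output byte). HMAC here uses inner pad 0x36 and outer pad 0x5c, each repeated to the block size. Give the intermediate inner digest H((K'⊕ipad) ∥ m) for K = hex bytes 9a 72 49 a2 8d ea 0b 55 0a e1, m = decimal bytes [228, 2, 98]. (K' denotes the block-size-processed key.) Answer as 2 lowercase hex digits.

Key hex bytes 9a 72 49 a2 8d ea 0b 55 0a e1 is 10 bytes > B = 7, so hash it first: H(key) = b9, then zero-pad to 7 bytes: K' = b9 00 00 00 00 00 00.
K' ⊕ ipad = 8f 36 36 36 36 36 36.
Inner input = 8f 36 36 36 36 36 36 ∥ e4 02 62.
Inner hash: sum = 143+54+54+54+54+54+54+228+2+98 = 795; mod 256 = 27 → 1b.

1b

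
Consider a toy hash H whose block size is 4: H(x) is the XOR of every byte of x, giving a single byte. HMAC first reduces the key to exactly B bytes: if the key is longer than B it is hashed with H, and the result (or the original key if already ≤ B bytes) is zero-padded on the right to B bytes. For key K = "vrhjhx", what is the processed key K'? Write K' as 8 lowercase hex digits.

|K| = 6 > B = 4, so first hash the key.
H(K): XOR 76⊕72⊕68⊕6a⊕68⊕78 = 16.
Zero-pad H(K) = 16 to 4 bytes: K' = 16 00 00 00.

16000000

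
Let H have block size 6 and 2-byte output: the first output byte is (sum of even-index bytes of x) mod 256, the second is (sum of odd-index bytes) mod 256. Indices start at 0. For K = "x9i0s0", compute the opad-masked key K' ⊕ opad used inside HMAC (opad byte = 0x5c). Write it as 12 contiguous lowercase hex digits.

2465356c2f6c

Key "x9i0s0" = 78 39 69 30 73 30 is exactly B = 6 bytes: K' = 78 39 69 30 73 30.
XOR each byte with 0x5c: 78⊕5c=24, 39⊕5c=65, 69⊕5c=35, 30⊕5c=6c, 73⊕5c=2f, 30⊕5c=6c.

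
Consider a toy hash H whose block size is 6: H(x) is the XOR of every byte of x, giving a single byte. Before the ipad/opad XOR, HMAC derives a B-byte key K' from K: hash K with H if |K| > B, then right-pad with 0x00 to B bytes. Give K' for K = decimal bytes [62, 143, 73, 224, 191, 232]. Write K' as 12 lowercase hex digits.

3e8f49e0bfe8

Key decimal bytes [62, 143, 73, 224, 191, 232] = 3e 8f 49 e0 bf e8 is exactly B = 6 bytes: K' = 3e 8f 49 e0 bf e8.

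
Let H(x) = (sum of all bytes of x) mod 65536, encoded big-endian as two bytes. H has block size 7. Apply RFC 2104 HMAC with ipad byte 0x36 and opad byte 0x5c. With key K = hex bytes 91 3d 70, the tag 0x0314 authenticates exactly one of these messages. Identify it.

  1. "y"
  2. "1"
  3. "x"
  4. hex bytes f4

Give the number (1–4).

Key hex bytes 91 3d 70 is 3 bytes ≤ B = 7; zero-pad to 7 bytes: K' = 91 3d 70 00 00 00 00.
K' ⊕ ipad = a7 0b 46 36 36 36 36; K' ⊕ opad = cd 61 2c 5c 5c 5c 5c.
m1: inner = H(a7 0b 46 36 36 36 36 79) = 02 49; tag = H(cd 61 2c 5c 5c 5c 5c 02 49) = 0315
m2: inner = H(a7 0b 46 36 36 36 36 31) = 02 01; tag = H(cd 61 2c 5c 5c 5c 5c 02 01) = 02cd
m3: inner = H(a7 0b 46 36 36 36 36 78) = 02 48; tag = H(cd 61 2c 5c 5c 5c 5c 02 48) = 0314 ← matches
m4: inner = H(a7 0b 46 36 36 36 36 f4) = 02 c4; tag = H(cd 61 2c 5c 5c 5c 5c 02 c4) = 0390

3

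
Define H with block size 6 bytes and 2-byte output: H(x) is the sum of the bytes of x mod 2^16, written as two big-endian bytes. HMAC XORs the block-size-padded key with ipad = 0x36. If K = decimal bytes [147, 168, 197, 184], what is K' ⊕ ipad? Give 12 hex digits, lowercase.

a59ef38e3636

Key decimal bytes [147, 168, 197, 184] = 93 a8 c5 b8 is 4 bytes ≤ B = 6; zero-pad to 6 bytes: K' = 93 a8 c5 b8 00 00.
XOR each byte with 0x36: 93⊕36=a5, a8⊕36=9e, c5⊕36=f3, b8⊕36=8e, 00⊕36=36, 00⊕36=36.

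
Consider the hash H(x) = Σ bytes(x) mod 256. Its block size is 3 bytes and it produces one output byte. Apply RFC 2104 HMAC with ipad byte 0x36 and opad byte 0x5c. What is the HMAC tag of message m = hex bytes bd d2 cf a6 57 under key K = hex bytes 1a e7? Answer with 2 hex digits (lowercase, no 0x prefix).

Key hex bytes 1a e7 is 2 bytes ≤ B = 3; zero-pad to 3 bytes: K' = 1a e7 00.
K' ⊕ ipad = 2c d1 36.  K' ⊕ opad = 46 bb 5c.
Inner input = (K'⊕ipad) ∥ m = 2c d1 36 ∥ bd d2 cf a6 57.
Inner hash: sum = 44+209+54+189+210+207+166+87 = 1166; mod 256 = 142 → 8e.
Outer input = (K'⊕opad) ∥ inner = 46 bb 5c ∥ 8e.
Outer hash (tag): sum = 70+187+92+142 = 491; mod 256 = 235 → eb.

eb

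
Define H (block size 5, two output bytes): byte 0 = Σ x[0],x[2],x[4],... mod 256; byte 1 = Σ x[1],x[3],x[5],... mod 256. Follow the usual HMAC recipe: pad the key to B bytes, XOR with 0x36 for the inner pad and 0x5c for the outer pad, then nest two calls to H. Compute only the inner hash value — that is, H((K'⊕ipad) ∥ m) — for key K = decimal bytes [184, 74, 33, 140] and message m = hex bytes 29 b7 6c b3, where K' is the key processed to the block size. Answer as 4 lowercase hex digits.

Key decimal bytes [184, 74, 33, 140] = b8 4a 21 8c is 4 bytes ≤ B = 5; zero-pad to 5 bytes: K' = b8 4a 21 8c 00.
K' ⊕ ipad = 8e 7c 17 ba 36.
Inner input = 8e 7c 17 ba 36 ∥ 29 b7 6c b3.
Inner hash: even-index sum = 581 mod 256 = 69; odd-index sum = 459 mod 256 = 203 → 45 cb.

45cb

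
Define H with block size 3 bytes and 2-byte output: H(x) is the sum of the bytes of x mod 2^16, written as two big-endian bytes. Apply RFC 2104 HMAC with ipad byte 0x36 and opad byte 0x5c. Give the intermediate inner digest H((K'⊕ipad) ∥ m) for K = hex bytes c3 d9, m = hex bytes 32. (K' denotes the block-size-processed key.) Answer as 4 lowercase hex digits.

Key hex bytes c3 d9 is 2 bytes ≤ B = 3; zero-pad to 3 bytes: K' = c3 d9 00.
K' ⊕ ipad = f5 ef 36.
Inner input = f5 ef 36 ∥ 32.
Inner hash: sum = 245+239+54+50 = 588 → 02 4c.

024c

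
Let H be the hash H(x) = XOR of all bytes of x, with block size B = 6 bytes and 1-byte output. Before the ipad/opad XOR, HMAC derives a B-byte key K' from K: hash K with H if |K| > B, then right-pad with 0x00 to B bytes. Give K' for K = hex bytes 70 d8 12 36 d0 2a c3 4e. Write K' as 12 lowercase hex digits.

fb0000000000

|K| = 8 > B = 6, so first hash the key.
H(K): XOR 70⊕d8⊕12⊕36⊕d0⊕2a⊕c3⊕4e = fb.
Zero-pad H(K) = fb to 6 bytes: K' = fb 00 00 00 00 00.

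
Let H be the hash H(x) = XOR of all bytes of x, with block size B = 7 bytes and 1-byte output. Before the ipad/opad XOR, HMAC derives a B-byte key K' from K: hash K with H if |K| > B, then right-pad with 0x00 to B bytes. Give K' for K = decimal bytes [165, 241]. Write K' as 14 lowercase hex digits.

Key decimal bytes [165, 241] = a5 f1 is 2 bytes ≤ B = 7; zero-pad to 7 bytes: K' = a5 f1 00 00 00 00 00.

a5f10000000000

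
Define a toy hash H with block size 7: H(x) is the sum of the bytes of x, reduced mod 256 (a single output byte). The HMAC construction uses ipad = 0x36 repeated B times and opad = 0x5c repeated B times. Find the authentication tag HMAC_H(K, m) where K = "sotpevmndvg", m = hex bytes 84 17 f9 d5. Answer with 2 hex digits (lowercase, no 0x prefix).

41

Key "sotpevmndvg" = 73 6f 74 70 65 76 6d 6e 64 76 67 is 11 bytes > B = 7, so hash it first: H(key) = bd, then zero-pad to 7 bytes: K' = bd 00 00 00 00 00 00.
K' ⊕ ipad = 8b 36 36 36 36 36 36.  K' ⊕ opad = e1 5c 5c 5c 5c 5c 5c.
Inner input = (K'⊕ipad) ∥ m = 8b 36 36 36 36 36 36 ∥ 84 17 f9 d5.
Inner hash: sum = 139+54+54+54+54+54+54+132+23+249+213 = 1080; mod 256 = 56 → 38.
Outer input = (K'⊕opad) ∥ inner = e1 5c 5c 5c 5c 5c 5c ∥ 38.
Outer hash (tag): sum = 225+92+92+92+92+92+92+56 = 833; mod 256 = 65 → 41.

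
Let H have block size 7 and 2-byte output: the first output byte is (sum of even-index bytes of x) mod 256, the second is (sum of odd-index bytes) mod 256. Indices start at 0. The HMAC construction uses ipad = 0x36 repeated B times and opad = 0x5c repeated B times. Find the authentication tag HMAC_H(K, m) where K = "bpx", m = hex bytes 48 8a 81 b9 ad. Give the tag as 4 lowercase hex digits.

Key "bpx" = 62 70 78 is 3 bytes ≤ B = 7; zero-pad to 7 bytes: K' = 62 70 78 00 00 00 00.
K' ⊕ ipad = 54 46 4e 36 36 36 36.  K' ⊕ opad = 3e 2c 24 5c 5c 5c 5c.
Inner input = (K'⊕ipad) ∥ m = 54 46 4e 36 36 36 36 ∥ 48 8a 81 b9 ad.
Inner hash: even-index sum = 593 mod 256 = 81; odd-index sum = 552 mod 256 = 40 → 51 28.
Outer input = (K'⊕opad) ∥ inner = 3e 2c 24 5c 5c 5c 5c ∥ 51 28.
Outer hash (tag): even-index sum = 322 mod 256 = 66; odd-index sum = 309 mod 256 = 53 → 42 35.

4235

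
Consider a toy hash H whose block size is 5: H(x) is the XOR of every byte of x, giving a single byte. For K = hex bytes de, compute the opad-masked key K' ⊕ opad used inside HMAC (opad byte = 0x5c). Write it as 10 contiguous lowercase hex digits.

Key hex bytes de is 1 byte ≤ B = 5; zero-pad to 5 bytes: K' = de 00 00 00 00.
XOR each byte with 0x5c: de⊕5c=82, 00⊕5c=5c, 00⊕5c=5c, 00⊕5c=5c, 00⊕5c=5c.

825c5c5c5c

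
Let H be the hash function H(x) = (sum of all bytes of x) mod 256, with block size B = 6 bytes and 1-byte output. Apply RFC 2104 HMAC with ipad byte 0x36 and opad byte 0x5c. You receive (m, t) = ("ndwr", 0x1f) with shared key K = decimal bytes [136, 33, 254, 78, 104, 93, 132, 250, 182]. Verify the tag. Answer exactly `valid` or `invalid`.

valid

Key decimal bytes [136, 33, 254, 78, 104, 93, 132, 250, 182] = 88 21 fe 4e 68 5d 84 fa b6 is 9 bytes > B = 6, so hash it first: H(key) = ee, then zero-pad to 6 bytes: K' = ee 00 00 00 00 00.
K' ⊕ ipad = d8 36 36 36 36 36; K' ⊕ opad = b2 5c 5c 5c 5c 5c.
Inner hash: sum = 216+54+54+54+54+54+110+100+119+114 = 929; mod 256 = 161 → a1.
Outer hash (recomputed tag): sum = 178+92+92+92+92+92+161 = 799; mod 256 = 31 → 1f.
Recomputed tag = 1f; claimed = 1f → match.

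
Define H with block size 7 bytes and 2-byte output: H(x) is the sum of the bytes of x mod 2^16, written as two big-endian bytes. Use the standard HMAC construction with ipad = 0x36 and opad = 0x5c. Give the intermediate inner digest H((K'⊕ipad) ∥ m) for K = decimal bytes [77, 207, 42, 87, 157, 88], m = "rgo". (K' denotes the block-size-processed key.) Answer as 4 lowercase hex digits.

Key decimal bytes [77, 207, 42, 87, 157, 88] = 4d cf 2a 57 9d 58 is 6 bytes ≤ B = 7; zero-pad to 7 bytes: K' = 4d cf 2a 57 9d 58 00.
K' ⊕ ipad = 7b f9 1c 61 ab 6e 36.
Inner input = 7b f9 1c 61 ab 6e 36 ∥ 72 67 6f.
Inner hash: sum = 123+249+28+97+171+110+54+114+103+111 = 1160 → 04 88.

0488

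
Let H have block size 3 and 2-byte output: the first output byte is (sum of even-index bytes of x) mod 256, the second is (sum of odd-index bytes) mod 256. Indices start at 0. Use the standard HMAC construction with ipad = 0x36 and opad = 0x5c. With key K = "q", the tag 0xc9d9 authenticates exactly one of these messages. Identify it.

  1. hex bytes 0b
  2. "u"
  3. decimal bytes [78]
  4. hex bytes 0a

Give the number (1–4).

Key "q" = 71 is 1 byte ≤ B = 3; zero-pad to 3 bytes: K' = 71 00 00.
K' ⊕ ipad = 47 36 36; K' ⊕ opad = 2d 5c 5c.
m1: inner = H(47 36 36 0b) = 7d 41; tag = H(2d 5c 5c 7d 41) = cad9
m2: inner = H(47 36 36 75) = 7d ab; tag = H(2d 5c 5c 7d ab) = 34d9
m3: inner = H(47 36 36 4e) = 7d 84; tag = H(2d 5c 5c 7d 84) = 0dd9
m4: inner = H(47 36 36 0a) = 7d 40; tag = H(2d 5c 5c 7d 40) = c9d9 ← matches

4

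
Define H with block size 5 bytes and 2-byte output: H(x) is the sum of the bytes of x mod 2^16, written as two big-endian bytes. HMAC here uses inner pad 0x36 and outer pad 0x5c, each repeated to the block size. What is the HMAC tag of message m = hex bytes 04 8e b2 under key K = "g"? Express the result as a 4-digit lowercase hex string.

021a

Key "g" = 67 is 1 byte ≤ B = 5; zero-pad to 5 bytes: K' = 67 00 00 00 00.
K' ⊕ ipad = 51 36 36 36 36.  K' ⊕ opad = 3b 5c 5c 5c 5c.
Inner input = (K'⊕ipad) ∥ m = 51 36 36 36 36 ∥ 04 8e b2.
Inner hash: sum = 81+54+54+54+54+4+142+178 = 621 → 02 6d.
Outer input = (K'⊕opad) ∥ inner = 3b 5c 5c 5c 5c ∥ 02 6d.
Outer hash (tag): sum = 59+92+92+92+92+2+109 = 538 → 02 1a.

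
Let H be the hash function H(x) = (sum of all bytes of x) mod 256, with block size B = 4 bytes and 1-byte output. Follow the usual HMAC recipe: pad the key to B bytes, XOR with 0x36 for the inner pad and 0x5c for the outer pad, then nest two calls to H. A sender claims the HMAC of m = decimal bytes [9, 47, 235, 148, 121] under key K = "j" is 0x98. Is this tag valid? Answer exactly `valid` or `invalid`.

invalid

Key "j" = 6a is 1 byte ≤ B = 4; zero-pad to 4 bytes: K' = 6a 00 00 00.
K' ⊕ ipad = 5c 36 36 36; K' ⊕ opad = 36 5c 5c 5c.
Inner hash: sum = 92+54+54+54+9+47+235+148+121 = 814; mod 256 = 46 → 2e.
Outer hash (recomputed tag): sum = 54+92+92+92+46 = 376; mod 256 = 120 → 78.
Recomputed tag = 78; claimed = 98 → mismatch.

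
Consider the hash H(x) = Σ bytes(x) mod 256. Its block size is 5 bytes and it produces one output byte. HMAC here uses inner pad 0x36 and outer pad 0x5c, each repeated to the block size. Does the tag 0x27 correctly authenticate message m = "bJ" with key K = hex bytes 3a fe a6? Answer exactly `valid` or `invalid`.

Key hex bytes 3a fe a6 is 3 bytes ≤ B = 5; zero-pad to 5 bytes: K' = 3a fe a6 00 00.
K' ⊕ ipad = 0c c8 90 36 36; K' ⊕ opad = 66 a2 fa 5c 5c.
Inner hash: sum = 12+200+144+54+54+98+74 = 636; mod 256 = 124 → 7c.
Outer hash (recomputed tag): sum = 102+162+250+92+92+124 = 822; mod 256 = 54 → 36.
Recomputed tag = 36; claimed = 27 → mismatch.

invalid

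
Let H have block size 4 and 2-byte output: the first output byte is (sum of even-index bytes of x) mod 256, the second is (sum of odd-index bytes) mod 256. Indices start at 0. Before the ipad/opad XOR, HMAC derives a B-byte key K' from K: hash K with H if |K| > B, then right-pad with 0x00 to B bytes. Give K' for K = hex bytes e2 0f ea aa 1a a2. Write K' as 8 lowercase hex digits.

e65b0000

|K| = 6 > B = 4, so first hash the key.
H(K): even-index sum = 486 mod 256 = 230; odd-index sum = 347 mod 256 = 91 → e6 5b.
Zero-pad H(K) = e6 5b to 4 bytes: K' = e6 5b 00 00.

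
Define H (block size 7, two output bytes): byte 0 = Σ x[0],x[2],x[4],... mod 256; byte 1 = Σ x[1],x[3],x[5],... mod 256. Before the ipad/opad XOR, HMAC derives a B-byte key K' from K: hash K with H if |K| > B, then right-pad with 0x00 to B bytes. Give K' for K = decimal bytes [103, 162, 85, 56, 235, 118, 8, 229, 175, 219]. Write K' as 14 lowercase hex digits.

5e100000000000

|K| = 10 > B = 7, so first hash the key.
H(K): even-index sum = 606 mod 256 = 94; odd-index sum = 784 mod 256 = 16 → 5e 10.
Zero-pad H(K) = 5e 10 to 7 bytes: K' = 5e 10 00 00 00 00 00.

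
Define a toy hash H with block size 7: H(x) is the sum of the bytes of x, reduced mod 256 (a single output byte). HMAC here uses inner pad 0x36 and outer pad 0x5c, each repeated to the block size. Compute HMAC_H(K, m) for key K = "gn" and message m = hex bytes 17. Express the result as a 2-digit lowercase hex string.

Key "gn" = 67 6e is 2 bytes ≤ B = 7; zero-pad to 7 bytes: K' = 67 6e 00 00 00 00 00.
K' ⊕ ipad = 51 58 36 36 36 36 36.  K' ⊕ opad = 3b 32 5c 5c 5c 5c 5c.
Inner input = (K'⊕ipad) ∥ m = 51 58 36 36 36 36 36 ∥ 17.
Inner hash: sum = 81+88+54+54+54+54+54+23 = 462; mod 256 = 206 → ce.
Outer input = (K'⊕opad) ∥ inner = 3b 32 5c 5c 5c 5c 5c ∥ ce.
Outer hash (tag): sum = 59+50+92+92+92+92+92+206 = 775; mod 256 = 7 → 07.

07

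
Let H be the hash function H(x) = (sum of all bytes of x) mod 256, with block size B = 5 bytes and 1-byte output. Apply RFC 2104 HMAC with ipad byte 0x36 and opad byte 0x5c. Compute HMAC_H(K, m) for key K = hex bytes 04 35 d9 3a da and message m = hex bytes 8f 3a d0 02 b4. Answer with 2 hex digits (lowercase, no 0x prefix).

9d

Key hex bytes 04 35 d9 3a da is exactly B = 5 bytes: K' = 04 35 d9 3a da.
K' ⊕ ipad = 32 03 ef 0c ec.  K' ⊕ opad = 58 69 85 66 86.
Inner input = (K'⊕ipad) ∥ m = 32 03 ef 0c ec ∥ 8f 3a d0 02 b4.
Inner hash: sum = 50+3+239+12+236+143+58+208+2+180 = 1131; mod 256 = 107 → 6b.
Outer input = (K'⊕opad) ∥ inner = 58 69 85 66 86 ∥ 6b.
Outer hash (tag): sum = 88+105+133+102+134+107 = 669; mod 256 = 157 → 9d.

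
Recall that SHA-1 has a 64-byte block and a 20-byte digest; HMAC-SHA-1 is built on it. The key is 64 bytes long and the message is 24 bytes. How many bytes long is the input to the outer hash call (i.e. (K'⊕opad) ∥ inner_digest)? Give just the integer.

84

Key is 64 ≤ 64 bytes, zero-padded: |K'| = 64.
Outer input = (K'⊕opad) ∥ H(inner) → 64 + 20 = 84 bytes.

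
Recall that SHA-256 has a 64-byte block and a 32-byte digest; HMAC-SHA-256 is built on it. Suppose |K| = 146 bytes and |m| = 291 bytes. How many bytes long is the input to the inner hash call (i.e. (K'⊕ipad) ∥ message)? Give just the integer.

355

Key is 146 > 64 bytes, so it is hashed to 32 bytes then zero-padded to 64: |K'| = 64.
Inner input = (K'⊕ipad) ∥ m → 64 + 291 = 355 bytes.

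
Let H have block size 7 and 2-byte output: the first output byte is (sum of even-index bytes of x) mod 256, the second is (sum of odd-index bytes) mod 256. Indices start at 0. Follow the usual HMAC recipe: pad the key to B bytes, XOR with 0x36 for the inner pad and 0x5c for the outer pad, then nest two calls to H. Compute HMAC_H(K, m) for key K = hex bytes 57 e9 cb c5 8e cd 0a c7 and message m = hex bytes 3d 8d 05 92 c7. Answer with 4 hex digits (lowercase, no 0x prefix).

Key hex bytes 57 e9 cb c5 8e cd 0a c7 is 8 bytes > B = 7, so hash it first: H(key) = ba 42, then zero-pad to 7 bytes: K' = ba 42 00 00 00 00 00.
K' ⊕ ipad = 8c 74 36 36 36 36 36.  K' ⊕ opad = e6 1e 5c 5c 5c 5c 5c.
Inner input = (K'⊕ipad) ∥ m = 8c 74 36 36 36 36 36 ∥ 3d 8d 05 92 c7.
Inner hash: even-index sum = 589 mod 256 = 77; odd-index sum = 489 mod 256 = 233 → 4d e9.
Outer input = (K'⊕opad) ∥ inner = e6 1e 5c 5c 5c 5c 5c ∥ 4d e9.
Outer hash (tag): even-index sum = 739 mod 256 = 227; odd-index sum = 291 mod 256 = 35 → e3 23.

e323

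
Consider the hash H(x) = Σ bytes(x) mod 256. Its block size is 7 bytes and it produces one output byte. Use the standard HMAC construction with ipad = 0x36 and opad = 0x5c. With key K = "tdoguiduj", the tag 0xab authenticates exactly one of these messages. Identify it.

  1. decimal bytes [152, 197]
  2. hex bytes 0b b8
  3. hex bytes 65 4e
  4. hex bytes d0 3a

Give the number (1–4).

Key "tdoguiduj" = 74 64 6f 67 75 69 64 75 6a is 9 bytes > B = 7, so hash it first: H(key) = cf, then zero-pad to 7 bytes: K' = cf 00 00 00 00 00 00.
K' ⊕ ipad = f9 36 36 36 36 36 36; K' ⊕ opad = 93 5c 5c 5c 5c 5c 5c.
m1: inner = H(f9 36 36 36 36 36 36 98 c5) = 9a; tag = H(93 5c 5c 5c 5c 5c 5c 9a) = 55
m2: inner = H(f9 36 36 36 36 36 36 0b b8) = 00; tag = H(93 5c 5c 5c 5c 5c 5c 00) = bb
m3: inner = H(f9 36 36 36 36 36 36 65 4e) = f0; tag = H(93 5c 5c 5c 5c 5c 5c f0) = ab ← matches
m4: inner = H(f9 36 36 36 36 36 36 d0 3a) = 47; tag = H(93 5c 5c 5c 5c 5c 5c 47) = 02

3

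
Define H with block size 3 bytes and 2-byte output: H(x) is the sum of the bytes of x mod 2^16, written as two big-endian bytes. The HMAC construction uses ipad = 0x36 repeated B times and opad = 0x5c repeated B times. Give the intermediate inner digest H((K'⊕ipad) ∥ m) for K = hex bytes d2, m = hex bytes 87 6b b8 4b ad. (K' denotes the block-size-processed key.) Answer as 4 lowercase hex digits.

Key hex bytes d2 is 1 byte ≤ B = 3; zero-pad to 3 bytes: K' = d2 00 00.
K' ⊕ ipad = e4 36 36.
Inner input = e4 36 36 ∥ 87 6b b8 4b ad.
Inner hash: sum = 228+54+54+135+107+184+75+173 = 1010 → 03 f2.

03f2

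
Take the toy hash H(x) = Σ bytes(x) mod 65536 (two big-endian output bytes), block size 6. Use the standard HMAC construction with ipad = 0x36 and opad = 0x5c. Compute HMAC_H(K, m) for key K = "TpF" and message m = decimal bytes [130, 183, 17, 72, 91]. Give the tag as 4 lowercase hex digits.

Key "TpF" = 54 70 46 is 3 bytes ≤ B = 6; zero-pad to 6 bytes: K' = 54 70 46 00 00 00.
K' ⊕ ipad = 62 46 70 36 36 36.  K' ⊕ opad = 08 2c 1a 5c 5c 5c.
Inner input = (K'⊕ipad) ∥ m = 62 46 70 36 36 36 ∥ 82 b7 11 48 5b.
Inner hash: sum = 98+70+112+54+54+54+130+183+17+72+91 = 935 → 03 a7.
Outer input = (K'⊕opad) ∥ inner = 08 2c 1a 5c 5c 5c ∥ 03 a7.
Outer hash (tag): sum = 8+44+26+92+92+92+3+167 = 524 → 02 0c.

020c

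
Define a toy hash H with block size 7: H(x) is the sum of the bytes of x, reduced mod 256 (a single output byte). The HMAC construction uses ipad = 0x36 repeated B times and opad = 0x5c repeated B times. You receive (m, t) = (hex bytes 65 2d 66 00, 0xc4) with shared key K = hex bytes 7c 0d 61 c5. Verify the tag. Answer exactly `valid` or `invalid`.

valid

Key hex bytes 7c 0d 61 c5 is 4 bytes ≤ B = 7; zero-pad to 7 bytes: K' = 7c 0d 61 c5 00 00 00.
K' ⊕ ipad = 4a 3b 57 f3 36 36 36; K' ⊕ opad = 20 51 3d 99 5c 5c 5c.
Inner hash: sum = 74+59+87+243+54+54+54+101+45+102+0 = 873; mod 256 = 105 → 69.
Outer hash (recomputed tag): sum = 32+81+61+153+92+92+92+105 = 708; mod 256 = 196 → c4.
Recomputed tag = c4; claimed = c4 → match.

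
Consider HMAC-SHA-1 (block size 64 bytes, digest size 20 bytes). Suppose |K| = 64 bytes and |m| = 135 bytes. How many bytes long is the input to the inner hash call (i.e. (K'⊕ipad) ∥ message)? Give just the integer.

199

Key is 64 ≤ 64 bytes, zero-padded: |K'| = 64.
Inner input = (K'⊕ipad) ∥ m → 64 + 135 = 199 bytes.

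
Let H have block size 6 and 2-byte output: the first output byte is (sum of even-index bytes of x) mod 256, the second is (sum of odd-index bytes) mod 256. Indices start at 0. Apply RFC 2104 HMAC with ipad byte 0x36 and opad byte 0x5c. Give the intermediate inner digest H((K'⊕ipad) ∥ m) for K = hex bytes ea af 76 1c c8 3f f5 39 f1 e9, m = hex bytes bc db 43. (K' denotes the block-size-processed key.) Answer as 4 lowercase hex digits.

a361

Key hex bytes ea af 76 1c c8 3f f5 39 f1 e9 is 10 bytes > B = 6, so hash it first: H(key) = 0e 2c, then zero-pad to 6 bytes: K' = 0e 2c 00 00 00 00.
K' ⊕ ipad = 38 1a 36 36 36 36.
Inner input = 38 1a 36 36 36 36 ∥ bc db 43.
Inner hash: even-index sum = 419 mod 256 = 163; odd-index sum = 353 mod 256 = 97 → a3 61.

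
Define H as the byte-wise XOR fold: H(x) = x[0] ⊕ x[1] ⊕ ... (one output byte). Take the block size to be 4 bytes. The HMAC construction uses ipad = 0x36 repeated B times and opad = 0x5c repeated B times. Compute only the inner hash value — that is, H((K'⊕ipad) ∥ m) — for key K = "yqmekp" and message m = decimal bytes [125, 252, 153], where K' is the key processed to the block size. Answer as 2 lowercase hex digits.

03

Key "yqmekp" = 79 71 6d 65 6b 70 is 6 bytes > B = 4, so hash it first: H(key) = 1b, then zero-pad to 4 bytes: K' = 1b 00 00 00.
K' ⊕ ipad = 2d 36 36 36.
Inner input = 2d 36 36 36 ∥ 7d fc 99.
Inner hash: XOR 2d⊕36⊕36⊕36⊕7d⊕fc⊕99 = 03.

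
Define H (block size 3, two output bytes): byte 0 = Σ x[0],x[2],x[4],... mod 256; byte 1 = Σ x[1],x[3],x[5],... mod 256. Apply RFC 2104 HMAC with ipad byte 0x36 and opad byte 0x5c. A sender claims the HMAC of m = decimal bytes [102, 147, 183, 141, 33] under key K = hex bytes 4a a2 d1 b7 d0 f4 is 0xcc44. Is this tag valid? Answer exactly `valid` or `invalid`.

Key hex bytes 4a a2 d1 b7 d0 f4 is 6 bytes > B = 3, so hash it first: H(key) = eb 4d, then zero-pad to 3 bytes: K' = eb 4d 00.
K' ⊕ ipad = dd 7b 36; K' ⊕ opad = b7 11 5c.
Inner hash: even-index sum = 563 mod 256 = 51; odd-index sum = 441 mod 256 = 185 → 33 b9.
Outer hash (recomputed tag): even-index sum = 460 mod 256 = 204; odd-index sum = 68 mod 256 = 68 → cc 44.
Recomputed tag = cc44; claimed = cc44 → match.

valid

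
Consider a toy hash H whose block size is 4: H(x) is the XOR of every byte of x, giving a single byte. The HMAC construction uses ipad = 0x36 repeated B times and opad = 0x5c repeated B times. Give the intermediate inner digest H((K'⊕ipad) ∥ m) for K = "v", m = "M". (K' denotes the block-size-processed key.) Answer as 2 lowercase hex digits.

Key "v" = 76 is 1 byte ≤ B = 4; zero-pad to 4 bytes: K' = 76 00 00 00.
K' ⊕ ipad = 40 36 36 36.
Inner input = 40 36 36 36 ∥ 4d.
Inner hash: XOR 40⊕36⊕36⊕36⊕4d = 3b.

3b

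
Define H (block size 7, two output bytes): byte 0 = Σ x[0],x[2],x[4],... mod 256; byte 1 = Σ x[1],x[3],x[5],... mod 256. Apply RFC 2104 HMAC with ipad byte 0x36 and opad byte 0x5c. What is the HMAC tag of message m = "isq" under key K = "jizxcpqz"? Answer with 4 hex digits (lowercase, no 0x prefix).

3bf2

Key "jizxcpqz" = 6a 69 7a 78 63 70 71 7a is 8 bytes > B = 7, so hash it first: H(key) = b8 cb, then zero-pad to 7 bytes: K' = b8 cb 00 00 00 00 00.
K' ⊕ ipad = 8e fd 36 36 36 36 36.  K' ⊕ opad = e4 97 5c 5c 5c 5c 5c.
Inner input = (K'⊕ipad) ∥ m = 8e fd 36 36 36 36 36 ∥ 69 73 71.
Inner hash: even-index sum = 419 mod 256 = 163; odd-index sum = 579 mod 256 = 67 → a3 43.
Outer input = (K'⊕opad) ∥ inner = e4 97 5c 5c 5c 5c 5c ∥ a3 43.
Outer hash (tag): even-index sum = 571 mod 256 = 59; odd-index sum = 498 mod 256 = 242 → 3b f2.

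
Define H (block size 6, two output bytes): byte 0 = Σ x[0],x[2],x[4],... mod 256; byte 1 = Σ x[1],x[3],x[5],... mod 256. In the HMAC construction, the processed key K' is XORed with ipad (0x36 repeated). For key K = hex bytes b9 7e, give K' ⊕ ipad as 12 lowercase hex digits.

8f4836363636

Key hex bytes b9 7e is 2 bytes ≤ B = 6; zero-pad to 6 bytes: K' = b9 7e 00 00 00 00.
XOR each byte with 0x36: b9⊕36=8f, 7e⊕36=48, 00⊕36=36, 00⊕36=36, 00⊕36=36, 00⊕36=36.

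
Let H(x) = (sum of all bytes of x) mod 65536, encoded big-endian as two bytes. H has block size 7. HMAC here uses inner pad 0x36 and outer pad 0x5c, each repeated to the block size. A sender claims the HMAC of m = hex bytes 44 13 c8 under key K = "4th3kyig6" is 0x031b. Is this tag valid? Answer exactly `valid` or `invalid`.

valid

Key "4th3kyig6" = 34 74 68 33 6b 79 69 67 36 is 9 bytes > B = 7, so hash it first: H(key) = 03 2d, then zero-pad to 7 bytes: K' = 03 2d 00 00 00 00 00.
K' ⊕ ipad = 35 1b 36 36 36 36 36; K' ⊕ opad = 5f 71 5c 5c 5c 5c 5c.
Inner hash: sum = 53+27+54+54+54+54+54+68+19+200 = 637 → 02 7d.
Outer hash (recomputed tag): sum = 95+113+92+92+92+92+92+2+125 = 795 → 03 1b.
Recomputed tag = 031b; claimed = 031b → match.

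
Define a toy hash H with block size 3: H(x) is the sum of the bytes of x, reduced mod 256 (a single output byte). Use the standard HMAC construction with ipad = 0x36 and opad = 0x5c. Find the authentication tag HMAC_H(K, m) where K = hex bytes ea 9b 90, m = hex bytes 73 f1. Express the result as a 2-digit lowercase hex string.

dc

Key hex bytes ea 9b 90 is exactly B = 3 bytes: K' = ea 9b 90.
K' ⊕ ipad = dc ad a6.  K' ⊕ opad = b6 c7 cc.
Inner input = (K'⊕ipad) ∥ m = dc ad a6 ∥ 73 f1.
Inner hash: sum = 220+173+166+115+241 = 915; mod 256 = 147 → 93.
Outer input = (K'⊕opad) ∥ inner = b6 c7 cc ∥ 93.
Outer hash (tag): sum = 182+199+204+147 = 732; mod 256 = 220 → dc.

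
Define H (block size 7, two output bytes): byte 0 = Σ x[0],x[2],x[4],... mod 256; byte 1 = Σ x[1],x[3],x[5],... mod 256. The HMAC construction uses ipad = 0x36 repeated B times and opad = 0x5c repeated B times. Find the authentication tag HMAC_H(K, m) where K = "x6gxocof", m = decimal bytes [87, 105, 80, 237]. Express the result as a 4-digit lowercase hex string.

4966

Key "x6gxocof" = 78 36 67 78 6f 63 6f 66 is 8 bytes > B = 7, so hash it first: H(key) = bd 77, then zero-pad to 7 bytes: K' = bd 77 00 00 00 00 00.
K' ⊕ ipad = 8b 41 36 36 36 36 36.  K' ⊕ opad = e1 2b 5c 5c 5c 5c 5c.
Inner input = (K'⊕ipad) ∥ m = 8b 41 36 36 36 36 36 ∥ 57 69 50 ed.
Inner hash: even-index sum = 643 mod 256 = 131; odd-index sum = 340 mod 256 = 84 → 83 54.
Outer input = (K'⊕opad) ∥ inner = e1 2b 5c 5c 5c 5c 5c ∥ 83 54.
Outer hash (tag): even-index sum = 585 mod 256 = 73; odd-index sum = 358 mod 256 = 102 → 49 66.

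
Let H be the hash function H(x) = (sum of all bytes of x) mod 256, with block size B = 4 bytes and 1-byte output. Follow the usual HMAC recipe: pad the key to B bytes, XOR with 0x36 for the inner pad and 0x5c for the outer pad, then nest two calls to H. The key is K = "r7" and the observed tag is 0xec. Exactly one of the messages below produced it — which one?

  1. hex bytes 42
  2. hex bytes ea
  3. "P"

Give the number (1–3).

2

Key "r7" = 72 37 is 2 bytes ≤ B = 4; zero-pad to 4 bytes: K' = 72 37 00 00.
K' ⊕ ipad = 44 01 36 36; K' ⊕ opad = 2e 6b 5c 5c.
m1: inner = H(44 01 36 36 42) = f3; tag = H(2e 6b 5c 5c f3) = 44
m2: inner = H(44 01 36 36 ea) = 9b; tag = H(2e 6b 5c 5c 9b) = ec ← matches
m3: inner = H(44 01 36 36 50) = 01; tag = H(2e 6b 5c 5c 01) = 52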